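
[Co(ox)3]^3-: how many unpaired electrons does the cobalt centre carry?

Ligand charges: each oxalate is −2. With an overall charge of −3 the cobalt centre must be in the +3 oxidation state.
Group 9 minus oxidation state 3 gives a d⁶ configuration.
Counting donor atoms: 3×oxalate (bidentate) → 6 donors. Coordination number = 6.
The spin state decides the count: Co(III) has an exceptionally large octahedral splitting and is low-spin with essentially every ligand except fluoride.
An octahedral low-spin d⁶ ion is t₂g⁶e_g⁰, giving 0 unpaired electrons.

0 unpaired electrons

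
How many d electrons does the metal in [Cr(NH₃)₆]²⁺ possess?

d⁴

Ammonia is neutral; balancing the +2 overall charge requires Cr(II).
Chromium is a group-6 element; Cr(II) is therefore d⁴.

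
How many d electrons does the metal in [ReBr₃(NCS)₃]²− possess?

Summing ligand charges against the −2 overall charge gives an oxidation state of +4 for rhenium.
Re sits in group 7, so the d-electron count is 7 − 4 = 3.

d3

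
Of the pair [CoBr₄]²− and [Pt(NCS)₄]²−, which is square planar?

For [CoBr₄]²−: Each bromide is −1; balancing the −2 overall charge requires Co(II). Co sits in group 9, so the d-electron count is 9 − 2 = 7. For a high-spin 3d d⁷ ion with weak-field ligands the small Δₜ gives little square-planar CFSE advantage, so four ligands adopt the sterically favoured tetrahedral geometry. → tetrahedral.
For [Pt(NCS)₄]²−: Ligand charges: each isothiocyanate is −1. With an overall charge of −2 the platinum centre must be in the +2 oxidation state. Group 10 minus oxidation state 2 gives a d⁸ configuration. A 5d d⁸ ion has a large crystal-field splitting; square planar leaves the high-energy d_{x²−y²} orbital empty and maximises CFSE. → square planar.

[Pt(NCS)₄]²−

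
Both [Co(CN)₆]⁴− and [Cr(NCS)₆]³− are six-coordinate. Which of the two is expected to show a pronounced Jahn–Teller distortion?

[Co(CN)₆]⁴−

[Co(CN)₆]⁴−: Ligand charges: each cyanide is −1. With an overall charge of −4 the cobalt centre must be in the +2 oxidation state. Co sits in group 9, so the d-electron count is 9 − 2 = 7. Cyanide is a strong-field ligand (high in the spectrochemical series) for a first-row metal, so the complex is low-spin. The t₂g⁶e_g¹ (low-spin) configuration has an unevenly filled e_g set; the Jahn–Teller theorem predicts a tetragonal distortion (typically axial elongation) to lift the degeneracy.
[Cr(NCS)₆]³−: Ligand charges: each isothiocyanate is −1. With an overall charge of −3 the chromium centre must be in the +3 oxidation state. Group 6 minus oxidation state 3 gives a d³ configuration. The d³ configuration leaves the e_g set evenly filled (or empty) — no strong Jahn–Teller driving force.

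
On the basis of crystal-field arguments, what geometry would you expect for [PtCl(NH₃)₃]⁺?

square planar

Summing ligand charges against the +1 overall charge gives an oxidation state of +2 for platinum.
Platinum is a group-10 element; Pt(II) is therefore d⁸.
Coordination number: 4.
A 5d d⁸ ion has a large crystal-field splitting; square planar leaves the high-energy d_{x²−y²} orbital empty and maximises CFSE.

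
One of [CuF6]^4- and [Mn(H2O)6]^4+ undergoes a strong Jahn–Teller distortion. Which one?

[CuF6]^4-

[CuF6]^4-: Summing ligand charges against the −4 overall charge gives an oxidation state of +2 for copper. Group 11 minus oxidation state 2 gives a d⁹ configuration. The t₂g⁶e_g³ configuration has an unevenly filled e_g set; the Jahn–Teller theorem predicts a tetragonal distortion (typically axial elongation) to lift the degeneracy.
[Mn(H2O)6]^4+: Water is neutral; balancing the +4 overall charge requires Mn(IV). Mn sits in group 7, so the d-electron count is 7 − 4 = 3. The d³ configuration leaves the e_g set evenly filled (or empty) — no strong Jahn–Teller driving force.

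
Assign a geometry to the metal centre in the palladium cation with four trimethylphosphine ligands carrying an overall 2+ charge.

Summing ligand charges against the +2 overall charge gives an oxidation state of +2 for palladium.
Group 10 minus oxidation state 2 gives a d⁸ configuration.
With 4 monodentate ligands the coordination number is 4.
A 4d d⁸ ion has a large crystal-field splitting; square planar leaves the high-energy d_{x²−y²} orbital empty and maximises CFSE.

square planar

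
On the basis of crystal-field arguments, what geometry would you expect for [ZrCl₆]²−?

octahedral

Each chloride is −1; balancing the −2 overall charge requires Zr(IV).
Group 4 minus oxidation state 4 gives a d⁰ configuration.
Coordination number: 6.
Six donors around a single metal centre give an octahedral coordination sphere.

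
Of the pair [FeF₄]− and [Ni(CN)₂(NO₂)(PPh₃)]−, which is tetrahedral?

For [FeF₄]−: Ligand charges: each fluoride is −1. With an overall charge of −1 the iron centre must be in the +3 oxidation state. Iron is a group-8 element; Fe(III) is therefore d⁵. A high-spin d⁵ ion has zero CFSE in either geometry, so four ligands adopt the sterically favoured tetrahedral geometry. → tetrahedral.
For [Ni(CN)₂(NO₂)(PPh₃)]−: Ligand charges: each cyanide is −1; each nitro (N-bound nitrite) is −1; triphenylphosphine is neutral. With an overall charge of −1 the nickel centre must be in the +2 oxidation state. Nickel is a group-10 element; Ni(II) is therefore d⁸. Cyanide, nitro (N-bound nitrite), and triphenylphosphine are strong-field ligands (high in the spectrochemical series). A 3d d⁸ ion with strong-field ligands gains enough CFSE to favour square planar over tetrahedral. → square planar.

[FeF₄]−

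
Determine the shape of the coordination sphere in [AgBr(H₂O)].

Each bromide is −1; water is neutral; balancing the 0 overall charge requires Ag(I).
Ag sits in group 11, so the d-electron count is 11 − 1 = 10.
Coordination number: 2.
A d¹⁰ ion with only two ligands adopts a linear arrangement (sp hybridisation; no CFSE preference).

linear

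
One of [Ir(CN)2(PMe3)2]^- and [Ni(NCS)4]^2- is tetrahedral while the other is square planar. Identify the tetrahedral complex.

For [Ir(CN)2(PMe3)2]^-: Summing ligand charges against the −1 overall charge gives an oxidation state of +1 for iridium. Group 9 minus oxidation state 1 gives a d⁸ configuration. A 5d d⁸ ion has a large crystal-field splitting; square planar leaves the high-energy d_{x²−y²} orbital empty and maximises CFSE. → square planar.
For [Ni(NCS)4]^2-: Summing ligand charges against the −2 overall charge gives an oxidation state of +2 for nickel. Group 10 minus oxidation state 2 gives a d⁸ configuration. Isothiocyanate is a weak-field ligand. With weak-field ligands the CFSE gain from square planar is small, so a 3d d⁸ ion takes the sterically preferred tetrahedral geometry. → tetrahedral.

[Ni(NCS)4]^2-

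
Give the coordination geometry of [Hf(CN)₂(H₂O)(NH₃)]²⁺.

Ligand charges: each cyanide is −1; water is neutral; ammonia is neutral. With an overall charge of +2 the hafnium centre must be in the +4 oxidation state.
Hafnium is a group-4 element; Hf(IV) is therefore d⁰.
Coordination number: 4.
A d⁰ ion has no crystal-field stabilisation preference between square planar and tetrahedral, so four ligands adopt the sterically favoured tetrahedral geometry.

tetrahedral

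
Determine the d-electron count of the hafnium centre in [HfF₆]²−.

d0

Ligand charges: each fluoride is −1. With an overall charge of −2 the hafnium centre must be in the +4 oxidation state.
Group 4 minus oxidation state 4 gives a d⁰ configuration.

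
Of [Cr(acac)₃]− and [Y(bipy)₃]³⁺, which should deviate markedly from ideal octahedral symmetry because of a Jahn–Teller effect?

[Cr(acac)₃]−

[Cr(acac)₃]−: Each acetylacetonate is −1; balancing the −1 overall charge requires Cr(II). Group 6 minus oxidation state 2 gives a d⁴ configuration. Acetylacetonate is a weak-field ligand for a first-row metal, so the complex is high-spin. The t₂g³e_g¹ (high-spin) configuration has an unevenly filled e_g set; the Jahn–Teller theorem predicts a tetragonal distortion (typically axial elongation) to lift the degeneracy.
[Y(bipy)₃]³⁺: 2,2′-bipyridine is neutral; balancing the +3 overall charge requires Y(III). Y sits in group 3, so the d-electron count is 3 − 3 = 0. The d⁰ configuration leaves the e_g set evenly filled (or empty) — no strong Jahn–Teller driving force.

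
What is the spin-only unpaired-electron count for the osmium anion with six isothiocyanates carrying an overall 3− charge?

1

Ligand charges: each isothiocyanate is −1. With an overall charge of −3 the osmium centre must be in the +3 oxidation state.
Osmium is a group-8 element; Os(III) is therefore d⁵.
The spin state decides the count: a 5d ion has a large Δₒ and is invariably low-spin.
An octahedral low-spin d⁵ ion is t₂g⁵e_g⁰, giving 1 unpaired electron.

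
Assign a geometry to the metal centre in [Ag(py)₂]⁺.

linear

Ligand charges: pyridine is neutral. With an overall charge of +1 the silver centre must be in the +1 oxidation state.
Ag sits in group 11, so the d-electron count is 11 − 1 = 10.
Coordination number: 2.
A d¹⁰ ion with only two ligands adopts a linear arrangement (sp hybridisation; no CFSE preference).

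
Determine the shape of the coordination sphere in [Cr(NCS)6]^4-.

octahedral

Ligand charges: each isothiocyanate is −1. With an overall charge of −4 the chromium centre must be in the +2 oxidation state.
Group 6 minus oxidation state 2 gives a d⁴ configuration.
Coordination number: 6.
Six donors around a single metal centre give an octahedral coordination sphere.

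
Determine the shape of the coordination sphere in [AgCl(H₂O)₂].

trigonal planar

Each chloride is −1; water is neutral; balancing the 0 overall charge requires Ag(I).
Ag sits in group 11, so the d-electron count is 11 − 1 = 10.
Coordination number: 3.
Three ligands around a d¹⁰ centre minimise repulsion in a trigonal-planar arrangement.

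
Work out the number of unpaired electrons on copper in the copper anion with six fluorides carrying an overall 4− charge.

Summing ligand charges against the −4 overall charge gives an oxidation state of +2 for copper.
Cu sits in group 11, so the d-electron count is 11 − 2 = 9.
In an octahedral field the d⁹ configuration is t₂g⁶e_g³ (only one arrangement possible), giving 1 unpaired electron.

1 unpaired electron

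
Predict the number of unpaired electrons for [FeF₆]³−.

Ligand charges: each fluoride is −1. With an overall charge of −3 the iron centre must be in the +3 oxidation state.
Iron is a group-8 element; Fe(III) is therefore d⁵.
The spin state decides the count: Fluoride is a weak-field ligand for a first-row metal, so the complex is high-spin.
An octahedral high-spin d⁵ ion is t₂g³e_g², giving 5 unpaired electrons.

5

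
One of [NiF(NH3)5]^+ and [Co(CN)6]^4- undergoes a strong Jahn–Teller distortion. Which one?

[Co(CN)6]^4-

[NiF(NH3)5]^+: Summing ligand charges against the +1 overall charge gives an oxidation state of +2 for nickel. Ni sits in group 10, so the d-electron count is 10 − 2 = 8. The d⁸ configuration leaves the e_g set evenly filled (or empty) — no strong Jahn–Teller driving force.
[Co(CN)6]^4-: Each cyanide is −1; balancing the −4 overall charge requires Co(II). Group 9 minus oxidation state 2 gives a d⁷ configuration. Cyanide is a strong-field ligand (high in the spectrochemical series) for a first-row metal, so the complex is low-spin. The t₂g⁶e_g¹ (low-spin) configuration has an unevenly filled e_g set; the Jahn–Teller theorem predicts a tetragonal distortion (typically axial elongation) to lift the degeneracy.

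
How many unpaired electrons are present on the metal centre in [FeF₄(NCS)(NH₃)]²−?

Each fluoride is −1; each isothiocyanate is −1; ammonia is neutral; balancing the −2 overall charge requires Fe(III).
Group 8 minus oxidation state 3 gives a d⁵ configuration.
The spin state decides the count: Fluoride and isothiocyanate are weak-field ligands for a first-row metal, so the complex is high-spin.
An octahedral high-spin d⁵ ion is t₂g³e_g², giving 5 unpaired electrons.

5 unpaired electrons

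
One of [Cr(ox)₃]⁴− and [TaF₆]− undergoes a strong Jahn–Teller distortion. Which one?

[Cr(ox)₃]⁴−: Summing ligand charges against the −4 overall charge gives an oxidation state of +2 for chromium. Cr sits in group 6, so the d-electron count is 6 − 2 = 4. Oxalate is a weak-field ligand for a first-row metal, so the complex is high-spin. The t₂g³e_g¹ (high-spin) configuration has an unevenly filled e_g set; the Jahn–Teller theorem predicts a tetragonal distortion (typically axial elongation) to lift the degeneracy.
[TaF₆]−: Ligand charges: each fluoride is −1. With an overall charge of −1 the tantalum centre must be in the +5 oxidation state. Tantalum is a group-5 element; Ta(V) is therefore d⁰. The d⁰ configuration leaves the e_g set evenly filled (or empty) — no strong Jahn–Teller driving force.

[Cr(ox)₃]⁴−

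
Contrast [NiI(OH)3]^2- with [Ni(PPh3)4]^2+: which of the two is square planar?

[Ni(PPh3)4]^2+

For [NiI(OH)3]^2-: Ligand charges: each iodide is −1; each hydroxide is −1. With an overall charge of −2 the nickel centre must be in the +2 oxidation state. Nickel is a group-10 element; Ni(II) is therefore d⁸. Hydroxide and iodide are weak-field ligands. With weak-field ligands the CFSE gain from square planar is small, so a 3d d⁸ ion takes the sterically preferred tetrahedral geometry. → tetrahedral.
For [Ni(PPh3)4]^2+: Summing ligand charges against the +2 overall charge gives an oxidation state of +2 for nickel. Nickel is a group-10 element; Ni(II) is therefore d⁸. Triphenylphosphine is a strong-field ligand (high in the spectrochemical series). A 3d d⁸ ion with strong-field ligands gains enough CFSE to favour square planar over tetrahedral. → square planar.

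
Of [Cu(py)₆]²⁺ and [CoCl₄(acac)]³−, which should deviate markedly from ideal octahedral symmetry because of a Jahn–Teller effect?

[Cu(py)₆]²⁺: Ligand charges: pyridine is neutral. With an overall charge of +2 the copper centre must be in the +2 oxidation state. Cu sits in group 11, so the d-electron count is 11 − 2 = 9. The t₂g⁶e_g³ configuration has an unevenly filled e_g set; the Jahn–Teller theorem predicts a tetragonal distortion (typically axial elongation) to lift the degeneracy.
[CoCl₄(acac)]³−: Each chloride is −1; each acetylacetonate is −1; balancing the −3 overall charge requires Co(II). Cobalt is a group-9 element; Co(II) is therefore d⁷. Acetylacetonate and chloride are weak-field ligands for a first-row metal, so the complex is high-spin. The d⁷ configuration leaves the e_g set evenly filled (or empty) — no strong Jahn–Teller driving force.

[Cu(py)₆]²⁺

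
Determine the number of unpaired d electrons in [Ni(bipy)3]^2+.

2 unpaired electrons

Ligand charges: 2,2′-bipyridine is neutral. With an overall charge of +2 the nickel centre must be in the +2 oxidation state.
Group 10 minus oxidation state 2 gives a d⁸ configuration.
Counting donor atoms: 3×2,2′-bipyridine (bidentate) → 6 donors. Coordination number = 6.
In an octahedral field the d⁸ configuration is t₂g⁶e_g² (only one arrangement possible), giving 2 unpaired electrons.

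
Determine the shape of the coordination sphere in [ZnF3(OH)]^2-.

tetrahedral

Each fluoride is −1; each hydroxide is −1; balancing the −2 overall charge requires Zn(II).
Zinc is a group-12 element; Zn(II) is therefore d¹⁰.
Coordination number: 4.
A d¹⁰ ion has no crystal-field stabilisation preference between square planar and tetrahedral, so four ligands adopt the sterically favoured tetrahedral geometry.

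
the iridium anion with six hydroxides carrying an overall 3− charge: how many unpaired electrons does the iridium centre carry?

0

Each hydroxide is −1; balancing the −3 overall charge requires Ir(III).
Group 9 minus oxidation state 3 gives a d⁶ configuration.
The spin state decides the count: a 5d ion has a large Δₒ and is invariably low-spin.
An octahedral low-spin d⁶ ion is t₂g⁶e_g⁰, giving 0 unpaired electrons.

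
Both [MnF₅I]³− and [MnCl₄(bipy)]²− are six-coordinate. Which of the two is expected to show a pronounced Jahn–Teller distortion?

[MnF₅I]³−

[MnF₅I]³−: Ligand charges: each fluoride is −1; each iodide is −1. With an overall charge of −3 the manganese centre must be in the +3 oxidation state. Manganese is a group-7 element; Mn(III) is therefore d⁴. Fluoride and iodide are weak-field ligands for a first-row metal, so the complex is high-spin. The t₂g³e_g¹ (high-spin) configuration has an unevenly filled e_g set; the Jahn–Teller theorem predicts a tetragonal distortion (typically axial elongation) to lift the degeneracy.
[MnCl₄(bipy)]²−: Ligand charges: each chloride is −1; 2,2′-bipyridine is neutral. With an overall charge of −2 the manganese centre must be in the +2 oxidation state. Group 7 minus oxidation state 2 gives a d⁵ configuration. Chloride is a weak-field ligand for a first-row metal, so the complex is high-spin. The d⁵ configuration leaves the e_g set evenly filled (or empty) — no strong Jahn–Teller driving force.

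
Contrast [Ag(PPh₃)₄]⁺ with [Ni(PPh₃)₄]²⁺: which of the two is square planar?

For [Ag(PPh₃)₄]⁺: Summing ligand charges against the +1 overall charge gives an oxidation state of +1 for silver. Silver is a group-11 element; Ag(I) is therefore d¹⁰. A d¹⁰ ion has no crystal-field stabilisation preference between square planar and tetrahedral, so four ligands adopt the sterically favoured tetrahedral geometry. → tetrahedral.
For [Ni(PPh₃)₄]²⁺: Triphenylphosphine is neutral; balancing the +2 overall charge requires Ni(II). Ni sits in group 10, so the d-electron count is 10 − 2 = 8. Triphenylphosphine is a strong-field ligand (high in the spectrochemical series). A 3d d⁸ ion with strong-field ligands gains enough CFSE to favour square planar over tetrahedral. → square planar.

[Ni(PPh₃)₄]²⁺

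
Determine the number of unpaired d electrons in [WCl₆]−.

1

Ligand charges: each chloride is −1. With an overall charge of −1 the tungsten centre must be in the +5 oxidation state.
W sits in group 6, so the d-electron count is 6 − 5 = 1.
In an octahedral field the d¹ configuration is t₂g¹e_g⁰ (only one arrangement possible), giving 1 unpaired electron.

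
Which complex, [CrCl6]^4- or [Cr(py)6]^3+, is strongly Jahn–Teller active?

[CrCl6]^4-: Summing ligand charges against the −4 overall charge gives an oxidation state of +2 for chromium. Cr sits in group 6, so the d-electron count is 6 − 2 = 4. Chloride is a weak-field ligand for a first-row metal, so the complex is high-spin. The t₂g³e_g¹ (high-spin) configuration has an unevenly filled e_g set; the Jahn–Teller theorem predicts a tetragonal distortion (typically axial elongation) to lift the degeneracy.
[Cr(py)6]^3+: Ligand charges: pyridine is neutral. With an overall charge of +3 the chromium centre must be in the +3 oxidation state. Cr sits in group 6, so the d-electron count is 6 − 3 = 3. The d³ configuration leaves the e_g set evenly filled (or empty) — no strong Jahn–Teller driving force.

[CrCl6]^4-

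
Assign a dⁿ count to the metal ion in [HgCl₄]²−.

d¹⁰

Each chloride is −1; balancing the −2 overall charge requires Hg(II).
Mercury is a group-12 element; Hg(II) is therefore d¹⁰.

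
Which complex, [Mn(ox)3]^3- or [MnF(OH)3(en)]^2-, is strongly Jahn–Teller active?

[Mn(ox)3]^3-

[Mn(ox)3]^3-: Summing ligand charges against the −3 overall charge gives an oxidation state of +3 for manganese. Manganese is a group-7 element; Mn(III) is therefore d⁴. Oxalate is a weak-field ligand for a first-row metal, so the complex is high-spin. The t₂g³e_g¹ (high-spin) configuration has an unevenly filled e_g set; the Jahn–Teller theorem predicts a tetragonal distortion (typically axial elongation) to lift the degeneracy.
[MnF(OH)3(en)]^2-: Summing ligand charges against the −2 overall charge gives an oxidation state of +2 for manganese. Mn sits in group 7, so the d-electron count is 7 − 2 = 5. Fluoride and hydroxide are weak-field ligands for a first-row metal, so the complex is high-spin. The d⁵ configuration leaves the e_g set evenly filled (or empty) — no strong Jahn–Teller driving force.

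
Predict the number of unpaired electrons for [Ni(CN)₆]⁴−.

Each cyanide is −1; balancing the −4 overall charge requires Ni(II).
Ni sits in group 10, so the d-electron count is 10 − 2 = 8.
In an octahedral field the d⁸ configuration is t₂g⁶e_g² (only one arrangement possible), giving 2 unpaired electrons.

2 unpaired electrons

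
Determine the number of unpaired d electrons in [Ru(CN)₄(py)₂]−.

1 unpaired electron

Summing ligand charges against the −1 overall charge gives an oxidation state of +3 for ruthenium.
Ruthenium is a group-8 element; Ru(III) is therefore d⁵.
The spin state decides the count: a 4d ion has a large Δₒ and is invariably low-spin.
An octahedral low-spin d⁵ ion is t₂g⁵e_g⁰, giving 1 unpaired electron.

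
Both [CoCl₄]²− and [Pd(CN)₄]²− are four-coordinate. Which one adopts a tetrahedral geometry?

For [CoCl₄]²−: Each chloride is −1; balancing the −2 overall charge requires Co(II). Group 9 minus oxidation state 2 gives a d⁷ configuration. For a high-spin 3d d⁷ ion with weak-field ligands the small Δₜ gives little square-planar CFSE advantage, so four ligands adopt the sterically favoured tetrahedral geometry. → tetrahedral.
For [Pd(CN)₄]²−: Summing ligand charges against the −2 overall charge gives an oxidation state of +2 for palladium. Pd sits in group 10, so the d-electron count is 10 − 2 = 8. A 4d d⁸ ion has a large crystal-field splitting; square planar leaves the high-energy d_{x²−y²} orbital empty and maximises CFSE. → square planar.

[CoCl₄]²−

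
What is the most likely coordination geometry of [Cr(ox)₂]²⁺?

Ligand charges: each oxalate is −2. With an overall charge of +2 the chromium centre must be in the +6 oxidation state.
Group 6 minus oxidation state 6 gives a d⁰ configuration.
Counting donor atoms: 2×oxalate (bidentate) → 4 donors. Coordination number = 4.
A d⁰ ion has no crystal-field stabilisation preference between square planar and tetrahedral, so four ligands adopt the sterically favoured tetrahedral geometry.

tetrahedral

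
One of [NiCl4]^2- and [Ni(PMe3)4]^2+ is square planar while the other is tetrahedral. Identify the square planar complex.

For [NiCl4]^2-: Each chloride is −1; balancing the −2 overall charge requires Ni(II). Group 10 minus oxidation state 2 gives a d⁸ configuration. Chloride is a weak-field ligand. With weak-field ligands the CFSE gain from square planar is small, so a 3d d⁸ ion takes the sterically preferred tetrahedral geometry. → tetrahedral.
For [Ni(PMe3)4]^2+: Ligand charges: trimethylphosphine is neutral. With an overall charge of +2 the nickel centre must be in the +2 oxidation state. Ni sits in group 10, so the d-electron count is 10 − 2 = 8. Trimethylphosphine is a strong-field ligand (high in the spectrochemical series). A 3d d⁸ ion with strong-field ligands gains enough CFSE to favour square planar over tetrahedral. → square planar.

[Ni(PMe3)4]^2+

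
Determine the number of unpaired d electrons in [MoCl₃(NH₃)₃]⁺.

Ligand charges: each chloride is −1; ammonia is neutral. With an overall charge of +1 the molybdenum centre must be in the +4 oxidation state.
Mo sits in group 6, so the d-electron count is 6 − 4 = 2.
In an octahedral field the d² configuration is t₂g²e_g⁰ (only one arrangement possible), giving 2 unpaired electrons.

2 unpaired electrons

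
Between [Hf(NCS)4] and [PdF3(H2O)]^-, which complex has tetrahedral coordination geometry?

For [Hf(NCS)4]: Each isothiocyanate is −1; balancing the 0 overall charge requires Hf(IV). Group 4 minus oxidation state 4 gives a d⁰ configuration. A d⁰ ion has no crystal-field stabilisation preference between square planar and tetrahedral, so four ligands adopt the sterically favoured tetrahedral geometry. → tetrahedral.
For [PdF3(H2O)]^-: Ligand charges: each fluoride is −1; water is neutral. With an overall charge of −1 the palladium centre must be in the +2 oxidation state. Pd sits in group 10, so the d-electron count is 10 − 2 = 8. A 4d d⁸ ion has a large crystal-field splitting; square planar leaves the high-energy d_{x²−y²} orbital empty and maximises CFSE. → square planar.

[Hf(NCS)4]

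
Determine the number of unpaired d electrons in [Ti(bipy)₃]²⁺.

2

2,2′-bipyridine is neutral; balancing the +2 overall charge requires Ti(II).
Ti sits in group 4, so the d-electron count is 4 − 2 = 2.
Counting donor atoms: 3×2,2′-bipyridine (bidentate) → 6 donors. Coordination number = 6.
In an octahedral field the d² configuration is t₂g²e_g⁰ (only one arrangement possible), giving 2 unpaired electrons.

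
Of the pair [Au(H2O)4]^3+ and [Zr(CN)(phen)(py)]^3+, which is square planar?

For [Au(H2O)4]^3+: Ligand charges: water is neutral. With an overall charge of +3 the gold centre must be in the +3 oxidation state. Gold is a group-11 element; Au(III) is therefore d⁸. A 5d d⁸ ion has a large crystal-field splitting; square planar leaves the high-energy d_{x²−y²} orbital empty and maximises CFSE. → square planar.
For [Zr(CN)(phen)(py)]^3+: Summing ligand charges against the +3 overall charge gives an oxidation state of +4 for zirconium. Group 4 minus oxidation state 4 gives a d⁰ configuration. A d⁰ ion has no crystal-field stabilisation preference between square planar and tetrahedral, so four ligands adopt the sterically favoured tetrahedral geometry. → tetrahedral.

[Au(H2O)4]^3+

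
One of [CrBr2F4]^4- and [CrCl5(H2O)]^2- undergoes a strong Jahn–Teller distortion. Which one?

[CrBr2F4]^4-

[CrBr2F4]^4-: Ligand charges: each bromide is −1; each fluoride is −1. With an overall charge of −4 the chromium centre must be in the +2 oxidation state. Group 6 minus oxidation state 2 gives a d⁴ configuration. Bromide and fluoride are weak-field ligands for a first-row metal, so the complex is high-spin. The t₂g³e_g¹ (high-spin) configuration has an unevenly filled e_g set; the Jahn–Teller theorem predicts a tetragonal distortion (typically axial elongation) to lift the degeneracy.
[CrCl5(H2O)]^2-: Ligand charges: each chloride is −1; water is neutral. With an overall charge of −2 the chromium centre must be in the +3 oxidation state. Group 6 minus oxidation state 3 gives a d³ configuration. The d³ configuration leaves the e_g set evenly filled (or empty) — no strong Jahn–Teller driving force.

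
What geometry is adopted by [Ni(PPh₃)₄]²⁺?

square planar

Summing ligand charges against the +2 overall charge gives an oxidation state of +2 for nickel.
Ni sits in group 10, so the d-electron count is 10 − 2 = 8.
Coordination number: 4.
Triphenylphosphine is a strong-field ligand (high in the spectrochemical series).
A 3d d⁸ ion with strong-field ligands gains enough CFSE to favour square planar over tetrahedral.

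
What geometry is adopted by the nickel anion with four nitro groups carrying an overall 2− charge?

square planar

Ligand charges: each nitro (N-bound nitrite) is −1. With an overall charge of −2 the nickel centre must be in the +2 oxidation state.
Nickel is a group-10 element; Ni(II) is therefore d⁸.
With 4 monodentate ligands the coordination number is 4.
Nitro (N-bound nitrite) is a strong-field ligand (high in the spectrochemical series).
A 3d d⁸ ion with strong-field ligands gains enough CFSE to favour square planar over tetrahedral.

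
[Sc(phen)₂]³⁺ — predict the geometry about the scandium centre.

Summing ligand charges against the +3 overall charge gives an oxidation state of +3 for scandium.
Group 3 minus oxidation state 3 gives a d⁰ configuration.
Counting donor atoms: 2×1,10-phenanthroline (bidentate) → 4 donors. Coordination number = 4.
A d⁰ ion has no crystal-field stabilisation preference between square planar and tetrahedral, so four ligands adopt the sterically favoured tetrahedral geometry.

tetrahedral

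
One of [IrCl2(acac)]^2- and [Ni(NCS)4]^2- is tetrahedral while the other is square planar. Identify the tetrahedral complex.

[Ni(NCS)4]^2-

For [IrCl2(acac)]^2-: Ligand charges: each chloride is −1; each acetylacetonate is −1. With an overall charge of −2 the iridium centre must be in the +1 oxidation state. Group 9 minus oxidation state 1 gives a d⁸ configuration. A 5d d⁸ ion has a large crystal-field splitting; square planar leaves the high-energy d_{x²−y²} orbital empty and maximises CFSE. → square planar.
For [Ni(NCS)4]^2-: Each isothiocyanate is −1; balancing the −2 overall charge requires Ni(II). Nickel is a group-10 element; Ni(II) is therefore d⁸. Isothiocyanate is a weak-field ligand. With weak-field ligands the CFSE gain from square planar is small, so a 3d d⁸ ion takes the sterically preferred tetrahedral geometry. → tetrahedral.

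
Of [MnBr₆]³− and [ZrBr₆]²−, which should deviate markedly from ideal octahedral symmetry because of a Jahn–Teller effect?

[MnBr₆]³−

[MnBr₆]³−: Each bromide is −1; balancing the −3 overall charge requires Mn(III). Mn sits in group 7, so the d-electron count is 7 − 3 = 4. Bromide is a weak-field ligand for a first-row metal, so the complex is high-spin. The t₂g³e_g¹ (high-spin) configuration has an unevenly filled e_g set; the Jahn–Teller theorem predicts a tetragonal distortion (typically axial elongation) to lift the degeneracy.
[ZrBr₆]²−: Ligand charges: each bromide is −1. With an overall charge of −2 the zirconium centre must be in the +4 oxidation state. Zirconium is a group-4 element; Zr(IV) is therefore d⁰. The d⁰ configuration leaves the e_g set evenly filled (or empty) — no strong Jahn–Teller driving force.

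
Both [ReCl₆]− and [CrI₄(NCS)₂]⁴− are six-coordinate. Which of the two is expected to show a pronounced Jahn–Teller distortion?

[ReCl₆]−: Summing ligand charges against the −1 overall charge gives an oxidation state of +5 for rhenium. Re sits in group 7, so the d-electron count is 7 − 5 = 2. The d² configuration leaves the e_g set evenly filled (or empty) — no strong Jahn–Teller driving force.
[CrI₄(NCS)₂]⁴−: Ligand charges: each iodide is −1; each isothiocyanate is −1. With an overall charge of −4 the chromium centre must be in the +2 oxidation state. Cr sits in group 6, so the d-electron count is 6 − 2 = 4. Iodide and isothiocyanate are weak-field ligands for a first-row metal, so the complex is high-spin. The t₂g³e_g¹ (high-spin) configuration has an unevenly filled e_g set; the Jahn–Teller theorem predicts a tetragonal distortion (typically axial elongation) to lift the degeneracy.

[CrI₄(NCS)₂]⁴−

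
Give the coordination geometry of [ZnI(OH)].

linear

Ligand charges: each iodide is −1; each hydroxide is −1. With an overall charge of 0 the zinc centre must be in the +2 oxidation state.
Zinc is a group-12 element; Zn(II) is therefore d¹⁰.
With 2 monodentate ligands the coordination number is 2.
A d¹⁰ ion with only two ligands adopts a linear arrangement (sp hybridisation; no CFSE preference).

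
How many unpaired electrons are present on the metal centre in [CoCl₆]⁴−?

Ligand charges: each chloride is −1. With an overall charge of −4 the cobalt centre must be in the +2 oxidation state.
Group 9 minus oxidation state 2 gives a d⁷ configuration.
The spin state decides the count: Chloride is a weak-field ligand for a first-row metal, so the complex is high-spin.
An octahedral high-spin d⁷ ion is t₂g⁵e_g², giving 3 unpaired electrons.

3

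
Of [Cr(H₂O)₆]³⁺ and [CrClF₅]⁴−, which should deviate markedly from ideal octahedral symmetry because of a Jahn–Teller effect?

[CrClF₅]⁴−

[Cr(H₂O)₆]³⁺: Water is neutral; balancing the +3 overall charge requires Cr(III). Cr sits in group 6, so the d-electron count is 6 − 3 = 3. The d³ configuration leaves the e_g set evenly filled (or empty) — no strong Jahn–Teller driving force.
[CrClF₅]⁴−: Ligand charges: each chloride is −1; each fluoride is −1. With an overall charge of −4 the chromium centre must be in the +2 oxidation state. Cr sits in group 6, so the d-electron count is 6 − 2 = 4. Chloride and fluoride are weak-field ligands for a first-row metal, so the complex is high-spin. The t₂g³e_g¹ (high-spin) configuration has an unevenly filled e_g set; the Jahn–Teller theorem predicts a tetragonal distortion (typically axial elongation) to lift the degeneracy.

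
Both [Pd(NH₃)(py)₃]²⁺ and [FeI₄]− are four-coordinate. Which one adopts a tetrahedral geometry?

For [Pd(NH₃)(py)₃]²⁺: Ammonia is neutral; pyridine is neutral; balancing the +2 overall charge requires Pd(II). Pd sits in group 10, so the d-electron count is 10 − 2 = 8. A 4d d⁸ ion has a large crystal-field splitting; square planar leaves the high-energy d_{x²−y²} orbital empty and maximises CFSE. → square planar.
For [FeI₄]−: Ligand charges: each iodide is −1. With an overall charge of −1 the iron centre must be in the +3 oxidation state. Iron is a group-8 element; Fe(III) is therefore d⁵. A high-spin d⁵ ion has zero CFSE in either geometry, so four ligands adopt the sterically favoured tetrahedral geometry. → tetrahedral.

[FeI₄]−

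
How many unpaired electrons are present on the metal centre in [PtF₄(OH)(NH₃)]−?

0

Summing ligand charges against the −1 overall charge gives an oxidation state of +4 for platinum.
Pt sits in group 10, so the d-electron count is 10 − 4 = 6.
The spin state decides the count: a 5d ion has a large Δₒ and is invariably low-spin.
An octahedral low-spin d⁶ ion is t₂g⁶e_g⁰, giving 0 unpaired electrons.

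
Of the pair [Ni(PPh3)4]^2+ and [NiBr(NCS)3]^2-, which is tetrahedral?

[NiBr(NCS)3]^2-

For [Ni(PPh3)4]^2+: Ligand charges: triphenylphosphine is neutral. With an overall charge of +2 the nickel centre must be in the +2 oxidation state. Nickel is a group-10 element; Ni(II) is therefore d⁸. Triphenylphosphine is a strong-field ligand (high in the spectrochemical series). A 3d d⁸ ion with strong-field ligands gains enough CFSE to favour square planar over tetrahedral. → square planar.
For [NiBr(NCS)3]^2-: Summing ligand charges against the −2 overall charge gives an oxidation state of +2 for nickel. Group 10 minus oxidation state 2 gives a d⁸ configuration. Bromide and isothiocyanate are weak-field ligands. With weak-field ligands the CFSE gain from square planar is small, so a 3d d⁸ ion takes the sterically preferred tetrahedral geometry. → tetrahedral.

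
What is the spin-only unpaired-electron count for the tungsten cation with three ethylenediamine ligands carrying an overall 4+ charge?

Ethylenediamine is neutral; balancing the +4 overall charge requires W(IV).
Tungsten is a group-6 element; W(IV) is therefore d².
Counting donor atoms: 3×ethylenediamine (bidentate) → 6 donors. Coordination number = 6.
In an octahedral field the d² configuration is t₂g²e_g⁰ (only one arrangement possible), giving 2 unpaired electrons.

2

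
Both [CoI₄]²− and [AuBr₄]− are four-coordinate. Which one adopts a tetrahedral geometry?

[CoI₄]²−

For [CoI₄]²−: Summing ligand charges against the −2 overall charge gives an oxidation state of +2 for cobalt. Cobalt is a group-9 element; Co(II) is therefore d⁷. For a high-spin 3d d⁷ ion with weak-field ligands the small Δₜ gives little square-planar CFSE advantage, so four ligands adopt the sterically favoured tetrahedral geometry. → tetrahedral.
For [AuBr₄]−: Summing ligand charges against the −1 overall charge gives an oxidation state of +3 for gold. Au sits in group 11, so the d-electron count is 11 − 3 = 8. A 5d d⁸ ion has a large crystal-field splitting; square planar leaves the high-energy d_{x²−y²} orbital empty and maximises CFSE. → square planar.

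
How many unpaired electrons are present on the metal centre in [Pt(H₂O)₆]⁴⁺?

0 unpaired electrons

Ligand charges: water is neutral. With an overall charge of +4 the platinum centre must be in the +4 oxidation state.
Pt sits in group 10, so the d-electron count is 10 − 4 = 6.
The spin state decides the count: a 5d ion has a large Δₒ and is invariably low-spin.
An octahedral low-spin d⁶ ion is t₂g⁶e_g⁰, giving 0 unpaired electrons.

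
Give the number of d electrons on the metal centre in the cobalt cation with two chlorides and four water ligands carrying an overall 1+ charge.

Each chloride is −1; water is neutral; balancing the +1 overall charge requires Co(III).
Co sits in group 9, so the d-electron count is 9 − 3 = 6.

d6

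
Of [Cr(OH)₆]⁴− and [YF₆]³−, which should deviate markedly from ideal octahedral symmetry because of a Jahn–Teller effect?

[Cr(OH)₆]⁴−

[Cr(OH)₆]⁴−: Ligand charges: each hydroxide is −1. With an overall charge of −4 the chromium centre must be in the +2 oxidation state. Chromium is a group-6 element; Cr(II) is therefore d⁴. Hydroxide is a weak-field ligand for a first-row metal, so the complex is high-spin. The t₂g³e_g¹ (high-spin) configuration has an unevenly filled e_g set; the Jahn–Teller theorem predicts a tetragonal distortion (typically axial elongation) to lift the degeneracy.
[YF₆]³−: Summing ligand charges against the −3 overall charge gives an oxidation state of +3 for yttrium. Group 3 minus oxidation state 3 gives a d⁰ configuration. The d⁰ configuration leaves the e_g set evenly filled (or empty) — no strong Jahn–Teller driving force.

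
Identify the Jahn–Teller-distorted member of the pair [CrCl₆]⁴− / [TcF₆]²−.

[CrCl₆]⁴−: Ligand charges: each chloride is −1. With an overall charge of −4 the chromium centre must be in the +2 oxidation state. Chromium is a group-6 element; Cr(II) is therefore d⁴. Chloride is a weak-field ligand for a first-row metal, so the complex is high-spin. The t₂g³e_g¹ (high-spin) configuration has an unevenly filled e_g set; the Jahn–Teller theorem predicts a tetragonal distortion (typically axial elongation) to lift the degeneracy.
[TcF₆]²−: Summing ligand charges against the −2 overall charge gives an oxidation state of +4 for technetium. Group 7 minus oxidation state 4 gives a d³ configuration. The d³ configuration leaves the e_g set evenly filled (or empty) — no strong Jahn–Teller driving force.

[CrCl₆]⁴−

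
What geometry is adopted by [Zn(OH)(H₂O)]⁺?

linear

Summing ligand charges against the +1 overall charge gives an oxidation state of +2 for zinc.
Zinc is a group-12 element; Zn(II) is therefore d¹⁰.
Coordination number: 2.
A d¹⁰ ion with only two ligands adopts a linear arrangement (sp hybridisation; no CFSE preference).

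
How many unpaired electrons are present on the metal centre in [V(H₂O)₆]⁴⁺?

Summing ligand charges against the +4 overall charge gives an oxidation state of +4 for vanadium.
Group 5 minus oxidation state 4 gives a d¹ configuration.
In an octahedral field the d¹ configuration is t₂g¹e_g⁰ (only one arrangement possible), giving 1 unpaired electron.

1 unpaired electron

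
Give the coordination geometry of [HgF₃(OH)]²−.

Ligand charges: each fluoride is −1; each hydroxide is −1. With an overall charge of −2 the mercury centre must be in the +2 oxidation state.
Mercury is a group-12 element; Hg(II) is therefore d¹⁰.
With 4 monodentate ligands the coordination number is 4.
A d¹⁰ ion has no crystal-field stabilisation preference between square planar and tetrahedral, so four ligands adopt the sterically favoured tetrahedral geometry.

tetrahedral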